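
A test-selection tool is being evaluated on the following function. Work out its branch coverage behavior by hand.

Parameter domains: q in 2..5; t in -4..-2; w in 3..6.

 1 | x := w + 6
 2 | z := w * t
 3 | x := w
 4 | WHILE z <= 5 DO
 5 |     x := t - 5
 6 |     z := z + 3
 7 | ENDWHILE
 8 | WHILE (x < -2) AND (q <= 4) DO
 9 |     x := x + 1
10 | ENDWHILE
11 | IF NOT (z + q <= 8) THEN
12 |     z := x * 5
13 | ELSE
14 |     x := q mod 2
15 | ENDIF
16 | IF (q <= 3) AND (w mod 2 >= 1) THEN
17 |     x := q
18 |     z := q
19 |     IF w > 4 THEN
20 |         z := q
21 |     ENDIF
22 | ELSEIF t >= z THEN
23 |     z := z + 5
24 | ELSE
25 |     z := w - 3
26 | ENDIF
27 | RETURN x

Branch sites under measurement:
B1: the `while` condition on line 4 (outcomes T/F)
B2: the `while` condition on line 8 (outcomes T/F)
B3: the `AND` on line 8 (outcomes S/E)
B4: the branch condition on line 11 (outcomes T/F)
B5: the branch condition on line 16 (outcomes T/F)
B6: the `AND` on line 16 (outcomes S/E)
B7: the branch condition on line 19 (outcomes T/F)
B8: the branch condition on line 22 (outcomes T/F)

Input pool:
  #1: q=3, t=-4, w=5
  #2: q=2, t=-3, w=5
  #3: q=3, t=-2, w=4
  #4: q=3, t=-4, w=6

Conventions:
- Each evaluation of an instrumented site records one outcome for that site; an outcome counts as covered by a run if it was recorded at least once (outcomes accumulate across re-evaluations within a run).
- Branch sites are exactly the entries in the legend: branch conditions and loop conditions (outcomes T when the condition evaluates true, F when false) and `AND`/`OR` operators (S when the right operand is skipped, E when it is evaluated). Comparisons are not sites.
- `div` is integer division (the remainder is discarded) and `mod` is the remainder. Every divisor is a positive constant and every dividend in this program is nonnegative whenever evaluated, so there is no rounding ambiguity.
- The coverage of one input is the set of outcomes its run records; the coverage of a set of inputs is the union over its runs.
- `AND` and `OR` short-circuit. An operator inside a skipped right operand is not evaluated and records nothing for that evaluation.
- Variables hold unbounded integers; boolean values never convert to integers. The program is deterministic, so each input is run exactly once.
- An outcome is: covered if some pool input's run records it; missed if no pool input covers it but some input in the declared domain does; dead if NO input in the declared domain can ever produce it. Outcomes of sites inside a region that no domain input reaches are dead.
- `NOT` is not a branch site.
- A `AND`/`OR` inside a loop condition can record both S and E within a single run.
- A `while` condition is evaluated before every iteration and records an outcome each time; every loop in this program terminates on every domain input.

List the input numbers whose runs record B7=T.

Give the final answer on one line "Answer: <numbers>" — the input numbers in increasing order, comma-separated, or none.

input #1 (q=3, t=-4, w=5): hits B7=T
input #2 (q=2, t=-3, w=5): hits B7=T
input #3 (q=3, t=-2, w=4): never hits B7=T
input #4 (q=3, t=-4, w=6): never hits B7=T

Answer: 1, 2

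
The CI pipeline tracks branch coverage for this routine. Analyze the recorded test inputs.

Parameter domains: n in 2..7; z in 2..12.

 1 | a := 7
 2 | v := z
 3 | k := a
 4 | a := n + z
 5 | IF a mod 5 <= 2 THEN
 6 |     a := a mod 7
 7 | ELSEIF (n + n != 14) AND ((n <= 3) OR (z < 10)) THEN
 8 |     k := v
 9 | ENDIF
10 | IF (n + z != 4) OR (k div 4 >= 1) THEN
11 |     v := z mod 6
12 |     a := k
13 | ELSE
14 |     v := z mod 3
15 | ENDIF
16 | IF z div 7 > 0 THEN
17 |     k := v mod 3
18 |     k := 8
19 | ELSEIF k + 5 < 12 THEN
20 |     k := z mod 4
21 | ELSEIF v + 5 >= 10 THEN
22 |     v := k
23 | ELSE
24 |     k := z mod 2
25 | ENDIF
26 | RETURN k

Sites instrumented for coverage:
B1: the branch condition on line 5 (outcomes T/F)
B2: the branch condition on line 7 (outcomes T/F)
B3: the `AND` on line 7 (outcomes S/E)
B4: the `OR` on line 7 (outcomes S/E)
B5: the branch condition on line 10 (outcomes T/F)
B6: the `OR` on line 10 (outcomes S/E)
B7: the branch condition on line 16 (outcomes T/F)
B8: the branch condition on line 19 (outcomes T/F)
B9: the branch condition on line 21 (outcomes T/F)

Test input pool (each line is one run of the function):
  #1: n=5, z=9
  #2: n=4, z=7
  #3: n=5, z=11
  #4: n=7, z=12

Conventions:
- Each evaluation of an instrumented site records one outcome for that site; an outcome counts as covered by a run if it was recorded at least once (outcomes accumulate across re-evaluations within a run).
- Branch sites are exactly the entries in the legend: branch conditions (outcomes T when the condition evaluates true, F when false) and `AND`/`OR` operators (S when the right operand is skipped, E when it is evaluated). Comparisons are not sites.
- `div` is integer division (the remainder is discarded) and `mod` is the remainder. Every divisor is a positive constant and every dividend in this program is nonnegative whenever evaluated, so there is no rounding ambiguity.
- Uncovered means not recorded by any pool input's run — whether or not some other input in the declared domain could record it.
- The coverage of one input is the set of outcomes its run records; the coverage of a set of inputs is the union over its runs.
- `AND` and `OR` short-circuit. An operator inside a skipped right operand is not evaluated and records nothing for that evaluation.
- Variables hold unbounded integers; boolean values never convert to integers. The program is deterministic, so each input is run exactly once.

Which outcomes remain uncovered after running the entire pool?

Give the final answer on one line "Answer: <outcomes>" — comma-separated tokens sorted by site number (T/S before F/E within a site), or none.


input #1, n=5, z=9: events B1->F, B3->E, B4->E, B2->T, B6->S, B5->T, B7->T; outcomes B1=F, B2=T, B3=E, B4=E, B5=T, B6=S, B7=T
input #2, n=4, z=7: events B1->T, B6->S, B5->T, B7->T; outcomes B1=T, B5=T, B6=S, B7=T
input #3, n=5, z=11: events B1->T, B6->S, B5->T, B7->T; outcomes B1=T, B5=T, B6=S, B7=T
input #4, n=7, z=12: events B1->F, B3->S, B2->F, B6->S, B5->T, B7->T; outcomes B1=F, B2=F, B3=S, B5=T, B6=S, B7=T
union over the pool: B1=T, B1=F, B2=T, B2=F, B3=S, B3=E, B4=E, B5=T, B6=S, B7=T
uncovered (8 of 18): B4=S, B5=F, B6=E, B7=F, B8=T, B8=F, B9=T, B9=F
Answer: B4=S, B5=F, B6=E, B7=F, B8=T, B8=F, B9=T, B9=F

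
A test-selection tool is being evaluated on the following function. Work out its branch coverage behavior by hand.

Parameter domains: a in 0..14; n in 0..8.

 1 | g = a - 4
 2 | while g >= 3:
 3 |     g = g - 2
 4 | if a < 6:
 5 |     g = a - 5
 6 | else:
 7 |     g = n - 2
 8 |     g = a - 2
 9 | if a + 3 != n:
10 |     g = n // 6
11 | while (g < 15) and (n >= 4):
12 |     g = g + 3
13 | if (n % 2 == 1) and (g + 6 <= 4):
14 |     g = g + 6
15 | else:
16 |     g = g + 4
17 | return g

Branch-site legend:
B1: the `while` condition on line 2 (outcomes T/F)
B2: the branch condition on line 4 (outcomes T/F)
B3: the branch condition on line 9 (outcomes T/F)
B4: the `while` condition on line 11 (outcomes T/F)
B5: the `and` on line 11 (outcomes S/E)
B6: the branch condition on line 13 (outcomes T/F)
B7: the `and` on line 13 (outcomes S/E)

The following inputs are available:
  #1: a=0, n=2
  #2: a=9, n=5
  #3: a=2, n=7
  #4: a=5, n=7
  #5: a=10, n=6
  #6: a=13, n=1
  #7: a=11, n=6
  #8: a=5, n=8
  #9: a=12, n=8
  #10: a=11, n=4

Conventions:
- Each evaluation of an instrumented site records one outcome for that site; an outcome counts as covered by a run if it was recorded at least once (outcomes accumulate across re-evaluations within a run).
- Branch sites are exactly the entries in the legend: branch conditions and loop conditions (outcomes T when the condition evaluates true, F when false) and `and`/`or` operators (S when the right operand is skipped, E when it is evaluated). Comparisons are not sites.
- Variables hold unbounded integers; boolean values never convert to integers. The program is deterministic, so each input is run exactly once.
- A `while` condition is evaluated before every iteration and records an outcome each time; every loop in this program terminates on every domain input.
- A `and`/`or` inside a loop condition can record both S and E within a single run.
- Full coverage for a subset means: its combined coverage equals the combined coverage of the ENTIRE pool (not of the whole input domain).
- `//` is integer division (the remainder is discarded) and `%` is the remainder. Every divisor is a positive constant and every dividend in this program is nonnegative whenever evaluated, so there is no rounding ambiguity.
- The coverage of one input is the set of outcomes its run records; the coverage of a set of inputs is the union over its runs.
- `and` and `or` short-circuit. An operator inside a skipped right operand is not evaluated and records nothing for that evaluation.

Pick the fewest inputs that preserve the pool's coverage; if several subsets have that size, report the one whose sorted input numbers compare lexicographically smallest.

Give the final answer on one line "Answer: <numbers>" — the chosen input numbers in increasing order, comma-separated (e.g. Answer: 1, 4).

test 1 (a=0, n=2) fires B1->F, B2->T, B3->T, B5->E, B4->F, B7->S, B6->F; hits B1=F, B2=T, B3=T, B4=F, B5=E, B6=F, B7=S
test 2 (a=9, n=5) fires B1->T, B1->T, B1->F, B2->F, B3->T, B5->E, B4->T, B5->E, B4->T, B5->E, B4->T, B5->E, B4->T, B5->E, ...; hits B1=T, B1=F, B2=F, B3=T, B4=T, B4=F, B5=S, B5=E, B6=F, B7=E
test 3 (a=2, n=7) fires B1->F, B2->T, B3->T, B5->E, B4->T, B5->E, B4->T, B5->E, B4->T, B5->E, B4->T, B5->E, B4->T, B5->S, ...; hits B1=F, B2=T, B3=T, B4=T, B4=F, B5=S, B5=E, B6=F, B7=E
test 4 (a=5, n=7) fires B1->F, B2->T, B3->T, B5->E, B4->T, B5->E, B4->T, B5->E, B4->T, B5->E, B4->T, B5->E, B4->T, B5->S, ...; hits B1=F, B2=T, B3=T, B4=T, B4=F, B5=S, B5=E, B6=F, B7=E
test 5 (a=10, n=6) fires B1->T, B1->T, B1->F, B2->F, B3->T, B5->E, B4->T, B5->E, B4->T, B5->E, B4->T, B5->E, B4->T, B5->E, ...; hits B1=T, B1=F, B2=F, B3=T, B4=T, B4=F, B5=S, B5=E, B6=F, B7=S
test 6 (a=13, n=1) fires B1->T, B1->T, B1->T, B1->T, B1->F, B2->F, B3->T, B5->E, B4->F, B7->E, B6->F; hits B1=T, B1=F, B2=F, B3=T, B4=F, B5=E, B6=F, B7=E
test 7 (a=11, n=6) fires B1->T, B1->T, B1->T, B1->F, B2->F, B3->T, B5->E, B4->T, B5->E, B4->T, B5->E, B4->T, B5->E, B4->T, ...; hits B1=T, B1=F, B2=F, B3=T, B4=T, B4=F, B5=S, B5=E, B6=F, B7=S
test 8 (a=5, n=8) fires B1->F, B2->T, B3->F, B5->E, B4->T, B5->E, B4->T, B5->E, B4->T, B5->E, B4->T, B5->E, B4->T, B5->S, ...; hits B1=F, B2=T, B3=F, B4=T, B4=F, B5=S, B5=E, B6=F, B7=S
test 9 (a=12, n=8) fires B1->T, B1->T, B1->T, B1->F, B2->F, B3->T, B5->E, B4->T, B5->E, B4->T, B5->E, B4->T, B5->E, B4->T, ...; hits B1=T, B1=F, B2=F, B3=T, B4=T, B4=F, B5=S, B5=E, B6=F, B7=S
test 10 (a=11, n=4) fires B1->T, B1->T, B1->T, B1->F, B2->F, B3->T, B5->E, B4->T, B5->E, B4->T, B5->E, B4->T, B5->E, B4->T, ...; hits B1=T, B1=F, B2=F, B3=T, B4=T, B4=F, B5=S, B5=E, B6=F, B7=S
the full pool covers 13 outcomes: B1=T, B1=F, B2=T, B2=F, B3=T, B3=F, B4=T, B4=F, B5=S, B5=E, B6=F, B7=S, B7=E
size 1 is not enough: best union over all size-1 subsets is 10/13
at size 2, {2, 8} reaches all 13 outcomes; every lexicographically earlier size-2 subset fails

Answer: 2, 8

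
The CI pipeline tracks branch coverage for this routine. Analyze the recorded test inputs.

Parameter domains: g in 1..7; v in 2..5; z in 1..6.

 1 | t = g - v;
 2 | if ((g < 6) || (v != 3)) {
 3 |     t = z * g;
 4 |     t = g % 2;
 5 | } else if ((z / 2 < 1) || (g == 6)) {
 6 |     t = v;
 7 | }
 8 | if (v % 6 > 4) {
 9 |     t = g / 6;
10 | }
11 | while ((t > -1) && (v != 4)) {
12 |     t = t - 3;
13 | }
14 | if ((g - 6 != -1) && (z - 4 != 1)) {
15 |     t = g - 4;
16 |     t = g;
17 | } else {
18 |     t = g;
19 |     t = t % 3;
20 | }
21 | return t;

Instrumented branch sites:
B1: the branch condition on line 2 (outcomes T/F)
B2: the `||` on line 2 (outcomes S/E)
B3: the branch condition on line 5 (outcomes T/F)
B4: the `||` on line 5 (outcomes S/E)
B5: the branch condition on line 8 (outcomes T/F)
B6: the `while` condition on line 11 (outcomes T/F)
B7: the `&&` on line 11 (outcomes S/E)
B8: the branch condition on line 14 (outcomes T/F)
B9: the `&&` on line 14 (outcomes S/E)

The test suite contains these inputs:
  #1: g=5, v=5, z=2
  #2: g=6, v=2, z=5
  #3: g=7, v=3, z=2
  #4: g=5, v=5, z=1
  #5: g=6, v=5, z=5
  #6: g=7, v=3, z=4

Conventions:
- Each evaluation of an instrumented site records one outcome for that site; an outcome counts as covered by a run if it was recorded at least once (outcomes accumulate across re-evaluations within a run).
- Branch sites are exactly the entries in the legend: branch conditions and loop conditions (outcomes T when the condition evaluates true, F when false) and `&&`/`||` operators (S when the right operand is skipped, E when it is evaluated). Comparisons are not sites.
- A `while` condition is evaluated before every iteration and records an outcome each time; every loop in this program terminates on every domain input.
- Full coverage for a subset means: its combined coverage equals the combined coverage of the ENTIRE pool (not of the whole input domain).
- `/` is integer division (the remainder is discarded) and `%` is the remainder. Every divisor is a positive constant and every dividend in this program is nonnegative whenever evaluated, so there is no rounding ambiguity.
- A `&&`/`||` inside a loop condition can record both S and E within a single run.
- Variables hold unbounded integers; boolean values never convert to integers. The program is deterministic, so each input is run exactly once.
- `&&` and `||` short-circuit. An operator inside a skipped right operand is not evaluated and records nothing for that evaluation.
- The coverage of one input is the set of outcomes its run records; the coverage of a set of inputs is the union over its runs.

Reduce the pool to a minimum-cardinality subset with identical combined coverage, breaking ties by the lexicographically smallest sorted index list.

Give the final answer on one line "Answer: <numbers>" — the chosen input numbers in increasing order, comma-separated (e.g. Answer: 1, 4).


#1 (g=5, v=5, z=2) -> B2->S, B1->T, B5->T, B7->E, B6->T, B7->S, B6->F, B9->S, B8->F; covered: B1=T, B2=S, B5=T, B6=T, B6=F, B7=S, B7=E, B8=F, B9=S
#2 (g=6, v=2, z=5) -> B2->E, B1->T, B5->F, B7->E, B6->T, B7->S, B6->F, B9->E, B8->F; covered: B1=T, B2=E, B5=F, B6=T, B6=F, B7=S, B7=E, B8=F, B9=E
#3 (g=7, v=3, z=2) -> B2->E, B1->F, B4->E, B3->F, B5->F, B7->E, B6->T, B7->E, B6->T, B7->S, B6->F, B9->E, B8->T; covered: B1=F, B2=E, B3=F, B4=E, B5=F, B6=T, B6=F, B7=S, B7=E, B8=T, B9=E
#4 (g=5, v=5, z=1) -> B2->S, B1->T, B5->T, B7->E, B6->T, B7->S, B6->F, B9->S, B8->F; covered: B1=T, B2=S, B5=T, B6=T, B6=F, B7=S, B7=E, B8=F, B9=S
#5 (g=6, v=5, z=5) -> B2->E, B1->T, B5->T, B7->E, B6->T, B7->S, B6->F, B9->E, B8->F; covered: B1=T, B2=E, B5=T, B6=T, B6=F, B7=S, B7=E, B8=F, B9=E
#6 (g=7, v=3, z=4) -> B2->E, B1->F, B4->E, B3->F, B5->F, B7->E, B6->T, B7->E, B6->T, B7->S, B6->F, B9->E, B8->T; covered: B1=F, B2=E, B3=F, B4=E, B5=F, B6=T, B6=F, B7=S, B7=E, B8=T, B9=E
the full pool covers 16 outcomes: B1=T, B1=F, B2=S, B2=E, B3=F, B4=E, B5=T, B5=F, B6=T, B6=F, B7=S, B7=E, B8=T, B8=F, B9=S, B9=E
size 1 is not enough: best union over all size-1 subsets is 11/16
inputs {1, 3} (size 2) cover everything; no size-2 subset with a lexicographically smaller index list covers all 16
Answer: 1, 3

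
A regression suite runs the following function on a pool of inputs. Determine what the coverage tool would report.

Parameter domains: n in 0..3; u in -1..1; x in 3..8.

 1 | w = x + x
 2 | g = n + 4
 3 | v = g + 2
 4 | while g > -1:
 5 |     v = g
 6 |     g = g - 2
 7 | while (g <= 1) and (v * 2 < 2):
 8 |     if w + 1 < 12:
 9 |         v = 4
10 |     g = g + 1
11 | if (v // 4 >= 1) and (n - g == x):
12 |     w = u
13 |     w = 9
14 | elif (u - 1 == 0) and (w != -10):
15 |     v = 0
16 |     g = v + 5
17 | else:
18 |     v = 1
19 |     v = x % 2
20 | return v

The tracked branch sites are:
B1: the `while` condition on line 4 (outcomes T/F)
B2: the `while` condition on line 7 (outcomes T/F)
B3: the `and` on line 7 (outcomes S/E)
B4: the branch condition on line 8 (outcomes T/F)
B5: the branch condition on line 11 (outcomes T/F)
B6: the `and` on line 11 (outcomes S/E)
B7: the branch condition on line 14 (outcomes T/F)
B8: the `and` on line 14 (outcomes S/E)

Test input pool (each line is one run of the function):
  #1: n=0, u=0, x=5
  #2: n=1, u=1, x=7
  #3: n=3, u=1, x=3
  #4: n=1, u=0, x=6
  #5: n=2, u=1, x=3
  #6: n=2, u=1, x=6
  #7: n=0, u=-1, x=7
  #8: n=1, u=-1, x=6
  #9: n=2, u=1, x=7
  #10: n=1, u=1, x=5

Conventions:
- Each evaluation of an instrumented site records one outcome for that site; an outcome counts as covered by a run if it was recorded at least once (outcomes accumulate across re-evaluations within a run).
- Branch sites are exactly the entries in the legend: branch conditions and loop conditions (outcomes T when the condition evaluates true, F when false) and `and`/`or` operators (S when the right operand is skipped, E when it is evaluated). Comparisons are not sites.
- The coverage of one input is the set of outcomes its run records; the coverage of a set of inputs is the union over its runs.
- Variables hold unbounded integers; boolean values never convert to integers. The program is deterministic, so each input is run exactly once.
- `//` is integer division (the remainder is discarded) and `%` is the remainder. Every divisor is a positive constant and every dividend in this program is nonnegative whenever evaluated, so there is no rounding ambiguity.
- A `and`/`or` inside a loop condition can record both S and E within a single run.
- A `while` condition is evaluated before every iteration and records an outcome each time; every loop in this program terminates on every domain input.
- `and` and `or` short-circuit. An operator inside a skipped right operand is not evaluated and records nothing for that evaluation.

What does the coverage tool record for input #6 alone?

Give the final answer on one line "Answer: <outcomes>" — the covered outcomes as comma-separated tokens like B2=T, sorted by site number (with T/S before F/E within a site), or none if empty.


Event log for input #6 (n=2, u=1, x=6):
  B1->T, B1->T, B1->T, B1->T, B1->F, B3->E, B2->T, B4->F, B3->E, B2->T
  B4->F, B3->E, B2->T, B4->F, B3->E, B2->T, B4->F, B3->S, B2->F, B6->S
  B5->F, B8->E, B7->T
collecting distinct outcomes: B1=T, B1=F, B2=T, B2=F, B3=S, B3=E, B4=F, B5=F, B6=S, B7=T, B8=E
Answer: B1=T, B1=F, B2=T, B2=F, B3=S, B3=E, B4=F, B5=F, B6=S, B7=T, B8=E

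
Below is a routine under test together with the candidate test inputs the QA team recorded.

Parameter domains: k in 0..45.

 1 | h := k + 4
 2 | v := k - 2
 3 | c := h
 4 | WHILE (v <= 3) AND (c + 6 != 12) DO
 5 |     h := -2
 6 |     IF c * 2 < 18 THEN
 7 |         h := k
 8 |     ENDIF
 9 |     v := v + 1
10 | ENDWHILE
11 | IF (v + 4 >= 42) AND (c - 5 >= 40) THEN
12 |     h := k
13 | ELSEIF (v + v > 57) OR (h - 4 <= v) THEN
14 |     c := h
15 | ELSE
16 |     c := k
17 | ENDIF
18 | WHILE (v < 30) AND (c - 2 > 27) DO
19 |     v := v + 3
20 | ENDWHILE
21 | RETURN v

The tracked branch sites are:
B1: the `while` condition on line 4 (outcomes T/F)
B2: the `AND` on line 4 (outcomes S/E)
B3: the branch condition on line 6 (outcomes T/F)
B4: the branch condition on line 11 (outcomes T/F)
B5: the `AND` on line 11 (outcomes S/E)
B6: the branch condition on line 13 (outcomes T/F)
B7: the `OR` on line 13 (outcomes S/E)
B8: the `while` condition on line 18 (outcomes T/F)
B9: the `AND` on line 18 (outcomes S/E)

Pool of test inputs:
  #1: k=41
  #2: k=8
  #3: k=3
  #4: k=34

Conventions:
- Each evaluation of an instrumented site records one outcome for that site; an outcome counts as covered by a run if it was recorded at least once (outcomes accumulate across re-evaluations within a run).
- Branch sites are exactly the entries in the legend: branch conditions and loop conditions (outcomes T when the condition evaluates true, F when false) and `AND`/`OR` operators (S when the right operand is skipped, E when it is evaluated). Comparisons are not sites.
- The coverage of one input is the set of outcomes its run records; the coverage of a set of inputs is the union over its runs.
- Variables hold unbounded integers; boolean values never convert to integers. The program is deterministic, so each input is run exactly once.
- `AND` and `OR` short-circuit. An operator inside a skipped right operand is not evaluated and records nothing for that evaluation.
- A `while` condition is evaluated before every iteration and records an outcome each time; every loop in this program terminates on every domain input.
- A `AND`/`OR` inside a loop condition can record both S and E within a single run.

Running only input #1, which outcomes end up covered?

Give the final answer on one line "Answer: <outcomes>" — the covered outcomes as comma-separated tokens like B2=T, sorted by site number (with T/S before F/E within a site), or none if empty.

Tracing the run of input #1 (k=41):
  B2->S, B1->F, B5->E, B4->T, B9->S, B8->F
distinct outcomes covered: B1=F, B2=S, B4=T, B5=E, B8=F, B9=S

Answer: B1=F, B2=S, B4=T, B5=E, B8=F, B9=S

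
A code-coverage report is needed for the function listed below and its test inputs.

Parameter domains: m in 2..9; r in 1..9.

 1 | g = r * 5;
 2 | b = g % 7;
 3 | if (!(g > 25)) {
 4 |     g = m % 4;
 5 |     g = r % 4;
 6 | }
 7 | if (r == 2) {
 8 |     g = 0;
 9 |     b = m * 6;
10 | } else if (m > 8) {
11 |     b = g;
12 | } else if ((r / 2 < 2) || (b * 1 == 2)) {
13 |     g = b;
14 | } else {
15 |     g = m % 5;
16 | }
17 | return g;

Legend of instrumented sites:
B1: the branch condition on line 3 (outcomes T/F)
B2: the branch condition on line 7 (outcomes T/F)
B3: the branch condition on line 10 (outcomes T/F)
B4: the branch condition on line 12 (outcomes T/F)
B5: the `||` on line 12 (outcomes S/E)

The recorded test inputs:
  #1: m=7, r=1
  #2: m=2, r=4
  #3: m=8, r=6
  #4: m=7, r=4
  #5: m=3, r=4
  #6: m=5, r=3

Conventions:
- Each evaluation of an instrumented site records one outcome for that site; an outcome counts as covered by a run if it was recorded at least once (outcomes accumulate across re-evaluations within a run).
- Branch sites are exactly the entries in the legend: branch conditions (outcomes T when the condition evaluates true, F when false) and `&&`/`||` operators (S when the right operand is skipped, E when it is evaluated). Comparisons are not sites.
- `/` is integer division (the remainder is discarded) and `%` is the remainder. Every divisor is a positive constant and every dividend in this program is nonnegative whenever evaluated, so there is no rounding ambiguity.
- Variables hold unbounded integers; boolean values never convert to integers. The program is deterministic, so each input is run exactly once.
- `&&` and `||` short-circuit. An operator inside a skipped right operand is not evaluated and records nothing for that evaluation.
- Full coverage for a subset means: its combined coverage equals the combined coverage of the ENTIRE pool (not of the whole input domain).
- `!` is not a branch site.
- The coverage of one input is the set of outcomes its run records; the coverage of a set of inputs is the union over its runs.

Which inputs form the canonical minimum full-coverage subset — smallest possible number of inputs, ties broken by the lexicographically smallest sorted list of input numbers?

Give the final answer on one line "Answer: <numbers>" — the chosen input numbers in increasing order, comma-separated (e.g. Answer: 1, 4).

input #1 (m=7, r=1): events B1->T, B2->F, B3->F, B5->S, B4->T; covers B1=T, B2=F, B3=F, B4=T, B5=S
input #2 (m=2, r=4): events B1->T, B2->F, B3->F, B5->E, B4->F; covers B1=T, B2=F, B3=F, B4=F, B5=E
input #3 (m=8, r=6): events B1->F, B2->F, B3->F, B5->E, B4->T; covers B1=F, B2=F, B3=F, B4=T, B5=E
input #4 (m=7, r=4): events B1->T, B2->F, B3->F, B5->E, B4->F; covers B1=T, B2=F, B3=F, B4=F, B5=E
input #5 (m=3, r=4): events B1->T, B2->F, B3->F, B5->E, B4->F; covers B1=T, B2=F, B3=F, B4=F, B5=E
input #6 (m=5, r=3): events B1->T, B2->F, B3->F, B5->S, B4->T; covers B1=T, B2=F, B3=F, B4=T, B5=S
pool-wide coverage (8 outcomes): B1=T, B1=F, B2=F, B3=F, B4=T, B4=F, B5=S, B5=E
no size-1 subset reaches all 8 outcomes (best union: 5/8)
no size-2 subset reaches all 8 outcomes (best union: 7/8)
the canonical winner is {1, 2, 3}: size 3, full 8-outcome coverage, earliest index list among size-3 covers

Answer: 1, 2, 3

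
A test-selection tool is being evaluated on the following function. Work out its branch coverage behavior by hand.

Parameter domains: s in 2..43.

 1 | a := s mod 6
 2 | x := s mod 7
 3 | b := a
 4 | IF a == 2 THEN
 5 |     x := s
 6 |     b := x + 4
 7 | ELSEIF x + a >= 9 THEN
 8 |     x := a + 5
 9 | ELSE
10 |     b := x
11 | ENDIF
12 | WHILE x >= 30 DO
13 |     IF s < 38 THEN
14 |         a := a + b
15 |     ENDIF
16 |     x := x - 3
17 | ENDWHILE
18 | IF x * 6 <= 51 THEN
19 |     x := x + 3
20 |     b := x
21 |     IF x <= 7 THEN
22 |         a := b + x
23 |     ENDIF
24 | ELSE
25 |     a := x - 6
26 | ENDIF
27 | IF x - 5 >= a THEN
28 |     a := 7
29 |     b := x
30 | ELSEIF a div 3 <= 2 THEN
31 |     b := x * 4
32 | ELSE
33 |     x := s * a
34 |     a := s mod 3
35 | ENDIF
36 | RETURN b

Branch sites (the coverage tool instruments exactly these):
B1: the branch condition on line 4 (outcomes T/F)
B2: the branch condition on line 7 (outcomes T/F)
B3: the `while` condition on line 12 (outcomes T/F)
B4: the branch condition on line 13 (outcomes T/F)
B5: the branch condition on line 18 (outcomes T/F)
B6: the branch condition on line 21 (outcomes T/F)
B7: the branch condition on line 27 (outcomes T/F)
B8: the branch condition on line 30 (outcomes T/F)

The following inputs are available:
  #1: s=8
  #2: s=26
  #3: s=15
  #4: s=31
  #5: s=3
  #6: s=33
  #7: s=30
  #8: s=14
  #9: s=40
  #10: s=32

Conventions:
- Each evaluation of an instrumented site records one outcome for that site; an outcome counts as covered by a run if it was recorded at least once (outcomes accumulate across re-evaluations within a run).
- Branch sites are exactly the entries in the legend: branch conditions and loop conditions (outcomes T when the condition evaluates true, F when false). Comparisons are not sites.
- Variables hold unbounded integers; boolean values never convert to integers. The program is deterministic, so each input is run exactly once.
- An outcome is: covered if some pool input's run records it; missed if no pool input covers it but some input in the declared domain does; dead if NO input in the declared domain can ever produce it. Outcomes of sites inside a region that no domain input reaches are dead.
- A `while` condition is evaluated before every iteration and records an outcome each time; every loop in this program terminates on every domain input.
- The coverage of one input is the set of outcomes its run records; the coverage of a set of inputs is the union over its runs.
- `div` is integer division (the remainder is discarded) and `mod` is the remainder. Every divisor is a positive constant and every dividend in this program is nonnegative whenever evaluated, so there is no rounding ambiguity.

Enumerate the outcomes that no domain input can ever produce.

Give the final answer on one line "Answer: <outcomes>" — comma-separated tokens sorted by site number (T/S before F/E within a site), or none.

exhaustive pass over the 42-input domain:
  reachable outcomes have witnesses, e.g. B1=T (e.g. s=2), B1=F (e.g. s=3), B2=T (e.g. s=5), B2=F (e.g. s=3)

Answer: none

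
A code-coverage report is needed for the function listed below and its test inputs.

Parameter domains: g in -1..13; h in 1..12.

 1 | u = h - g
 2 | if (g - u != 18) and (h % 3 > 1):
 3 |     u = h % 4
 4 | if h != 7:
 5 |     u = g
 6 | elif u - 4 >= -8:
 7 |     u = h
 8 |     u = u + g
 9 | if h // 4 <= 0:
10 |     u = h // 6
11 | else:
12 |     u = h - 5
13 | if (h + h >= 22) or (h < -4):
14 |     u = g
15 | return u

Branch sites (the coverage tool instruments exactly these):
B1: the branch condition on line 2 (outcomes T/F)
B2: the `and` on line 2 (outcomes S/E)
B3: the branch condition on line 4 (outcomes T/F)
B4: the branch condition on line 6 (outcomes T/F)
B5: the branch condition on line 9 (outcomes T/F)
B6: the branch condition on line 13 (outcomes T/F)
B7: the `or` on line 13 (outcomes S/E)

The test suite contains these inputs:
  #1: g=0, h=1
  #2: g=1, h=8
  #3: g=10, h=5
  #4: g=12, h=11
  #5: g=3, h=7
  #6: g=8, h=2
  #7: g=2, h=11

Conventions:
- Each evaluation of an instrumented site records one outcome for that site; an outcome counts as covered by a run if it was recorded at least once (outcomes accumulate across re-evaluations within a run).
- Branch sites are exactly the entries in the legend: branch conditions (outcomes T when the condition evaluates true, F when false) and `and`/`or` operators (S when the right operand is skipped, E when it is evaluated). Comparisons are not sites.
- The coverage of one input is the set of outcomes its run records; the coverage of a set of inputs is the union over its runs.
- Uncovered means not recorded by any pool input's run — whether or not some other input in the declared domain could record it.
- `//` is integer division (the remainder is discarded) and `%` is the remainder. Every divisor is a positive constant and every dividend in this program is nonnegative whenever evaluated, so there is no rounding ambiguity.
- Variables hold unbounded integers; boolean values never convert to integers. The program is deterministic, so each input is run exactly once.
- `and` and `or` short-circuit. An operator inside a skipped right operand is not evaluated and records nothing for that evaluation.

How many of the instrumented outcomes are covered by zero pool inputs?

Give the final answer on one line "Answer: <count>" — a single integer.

input #1, g=0, h=1: events B2->E, B1->F, B3->T, B5->T, B7->E, B6->F; outcomes B1=F, B2=E, B3=T, B5=T, B6=F, B7=E
input #2, g=1, h=8: events B2->E, B1->T, B3->T, B5->F, B7->E, B6->F; outcomes B1=T, B2=E, B3=T, B5=F, B6=F, B7=E
input #3, g=10, h=5: events B2->E, B1->T, B3->T, B5->F, B7->E, B6->F; outcomes B1=T, B2=E, B3=T, B5=F, B6=F, B7=E
input #4, g=12, h=11: events B2->E, B1->T, B3->T, B5->F, B7->S, B6->T; outcomes B1=T, B2=E, B3=T, B5=F, B6=T, B7=S
input #5, g=3, h=7: events B2->E, B1->F, B3->F, B4->T, B5->F, B7->E, B6->F; outcomes B1=F, B2=E, B3=F, B4=T, B5=F, B6=F, B7=E
input #6, g=8, h=2: events B2->E, B1->T, B3->T, B5->T, B7->E, B6->F; outcomes B1=T, B2=E, B3=T, B5=T, B6=F, B7=E
input #7, g=2, h=11: events B2->E, B1->T, B3->T, B5->F, B7->S, B6->T; outcomes B1=T, B2=E, B3=T, B5=F, B6=T, B7=S
union over the pool: B1=T, B1=F, B2=E, B3=T, B3=F, B4=T, B5=T, B5=F, B6=T, B6=F, B7=S, B7=E
uncovered (2 of 14): B2=S, B4=F

Answer: 2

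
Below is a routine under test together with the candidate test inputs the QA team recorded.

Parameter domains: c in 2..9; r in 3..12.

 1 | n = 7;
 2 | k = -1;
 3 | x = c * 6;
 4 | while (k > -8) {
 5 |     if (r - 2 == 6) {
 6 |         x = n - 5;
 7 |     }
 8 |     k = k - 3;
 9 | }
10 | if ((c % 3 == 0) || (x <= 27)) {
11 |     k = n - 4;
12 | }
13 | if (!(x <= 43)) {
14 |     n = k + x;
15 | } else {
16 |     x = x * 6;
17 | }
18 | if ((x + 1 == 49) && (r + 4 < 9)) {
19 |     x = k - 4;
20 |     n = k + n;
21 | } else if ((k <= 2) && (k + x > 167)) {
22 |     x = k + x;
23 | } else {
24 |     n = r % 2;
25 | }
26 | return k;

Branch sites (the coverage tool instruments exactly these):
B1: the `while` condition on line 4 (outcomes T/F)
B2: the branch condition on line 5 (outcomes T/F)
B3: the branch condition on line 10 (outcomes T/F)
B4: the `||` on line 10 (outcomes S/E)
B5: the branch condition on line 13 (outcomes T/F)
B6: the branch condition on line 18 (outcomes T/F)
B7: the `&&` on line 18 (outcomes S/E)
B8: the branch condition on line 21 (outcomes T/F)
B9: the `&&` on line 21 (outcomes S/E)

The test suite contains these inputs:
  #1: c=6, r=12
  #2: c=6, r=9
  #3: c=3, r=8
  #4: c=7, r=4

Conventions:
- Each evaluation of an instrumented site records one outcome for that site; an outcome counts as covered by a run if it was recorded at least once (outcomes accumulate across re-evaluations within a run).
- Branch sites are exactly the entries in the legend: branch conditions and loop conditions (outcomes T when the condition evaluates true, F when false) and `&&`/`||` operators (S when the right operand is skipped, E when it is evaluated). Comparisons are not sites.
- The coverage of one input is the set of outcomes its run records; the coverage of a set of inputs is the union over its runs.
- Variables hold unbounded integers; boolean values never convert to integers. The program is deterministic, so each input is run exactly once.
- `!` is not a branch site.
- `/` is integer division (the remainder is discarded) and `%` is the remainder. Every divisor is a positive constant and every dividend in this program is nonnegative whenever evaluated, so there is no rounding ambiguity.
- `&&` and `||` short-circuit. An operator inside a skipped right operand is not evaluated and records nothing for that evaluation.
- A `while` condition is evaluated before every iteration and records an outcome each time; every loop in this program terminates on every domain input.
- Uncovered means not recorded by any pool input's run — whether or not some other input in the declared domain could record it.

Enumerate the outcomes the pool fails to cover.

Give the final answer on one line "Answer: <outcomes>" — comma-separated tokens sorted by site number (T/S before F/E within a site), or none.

run #1 (c=6, r=12) runs B1->T, B2->F, B1->T, B2->F, B1->T, B2->F, B1->F, B4->S, B3->T, B5->F, B7->S, B6->F, B9->S, B8->F; records B1=T, B1=F, B2=F, B3=T, B4=S, B5=F, B6=F, B7=S, B8=F, B9=S
run #2 (c=6, r=9) runs B1->T, B2->F, B1->T, B2->F, B1->T, B2->F, B1->F, B4->S, B3->T, B5->F, B7->S, B6->F, B9->S, B8->F; records B1=T, B1=F, B2=F, B3=T, B4=S, B5=F, B6=F, B7=S, B8=F, B9=S
run #3 (c=3, r=8) runs B1->T, B2->T, B1->T, B2->T, B1->T, B2->T, B1->F, B4->S, B3->T, B5->F, B7->S, B6->F, B9->S, B8->F; records B1=T, B1=F, B2=T, B3=T, B4=S, B5=F, B6=F, B7=S, B8=F, B9=S
run #4 (c=7, r=4) runs B1->T, B2->F, B1->T, B2->F, B1->T, B2->F, B1->F, B4->E, B3->F, B5->F, B7->S, B6->F, B9->E, B8->T; records B1=T, B1=F, B2=F, B3=F, B4=E, B5=F, B6=F, B7=S, B8=T, B9=E
union over the pool: B1=T, B1=F, B2=T, B2=F, B3=T, B3=F, B4=S, B4=E, B5=F, B6=F, B7=S, B8=T, B8=F, B9=S, B9=E
uncovered (3 of 18): B5=T, B6=T, B7=E

Answer: B5=T, B6=T, B7=E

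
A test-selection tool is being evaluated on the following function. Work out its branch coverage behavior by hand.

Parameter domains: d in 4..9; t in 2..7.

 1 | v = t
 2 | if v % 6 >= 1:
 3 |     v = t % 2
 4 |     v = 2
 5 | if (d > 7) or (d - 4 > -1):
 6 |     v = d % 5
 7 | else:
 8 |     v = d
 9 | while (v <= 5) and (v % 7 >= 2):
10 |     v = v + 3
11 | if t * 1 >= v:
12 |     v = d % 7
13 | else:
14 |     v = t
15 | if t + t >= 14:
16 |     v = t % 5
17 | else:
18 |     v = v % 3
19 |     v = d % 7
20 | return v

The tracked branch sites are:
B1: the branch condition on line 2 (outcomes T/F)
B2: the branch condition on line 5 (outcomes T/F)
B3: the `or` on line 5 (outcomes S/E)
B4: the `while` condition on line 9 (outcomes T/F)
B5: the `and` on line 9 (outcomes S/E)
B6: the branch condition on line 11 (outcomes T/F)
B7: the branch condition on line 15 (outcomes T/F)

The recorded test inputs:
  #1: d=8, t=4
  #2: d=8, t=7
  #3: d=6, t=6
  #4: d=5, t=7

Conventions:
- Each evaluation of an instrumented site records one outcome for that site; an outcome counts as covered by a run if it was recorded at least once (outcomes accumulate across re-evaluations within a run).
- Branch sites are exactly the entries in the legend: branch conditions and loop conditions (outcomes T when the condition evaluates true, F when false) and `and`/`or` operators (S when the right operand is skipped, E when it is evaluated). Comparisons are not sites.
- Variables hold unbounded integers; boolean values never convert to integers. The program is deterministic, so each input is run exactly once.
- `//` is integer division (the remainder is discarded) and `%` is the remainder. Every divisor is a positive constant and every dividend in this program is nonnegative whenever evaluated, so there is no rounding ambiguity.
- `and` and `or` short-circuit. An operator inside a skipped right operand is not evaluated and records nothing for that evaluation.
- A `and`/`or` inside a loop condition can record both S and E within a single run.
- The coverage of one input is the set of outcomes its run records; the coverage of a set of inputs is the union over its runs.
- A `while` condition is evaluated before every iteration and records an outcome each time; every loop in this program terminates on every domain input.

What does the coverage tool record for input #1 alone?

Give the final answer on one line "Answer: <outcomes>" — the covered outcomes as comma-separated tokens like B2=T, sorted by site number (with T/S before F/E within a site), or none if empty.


Simulating input #1 (d=8, t=4) step by step:
  B1->T, B3->S, B2->T, B5->E, B4->T, B5->S, B4->F, B6->F, B7->F
distinct outcomes covered: B1=T, B2=T, B3=S, B4=T, B4=F, B5=S, B5=E, B6=F, B7=F
Answer: B1=T, B2=T, B3=S, B4=T, B4=F, B5=S, B5=E, B6=F, B7=F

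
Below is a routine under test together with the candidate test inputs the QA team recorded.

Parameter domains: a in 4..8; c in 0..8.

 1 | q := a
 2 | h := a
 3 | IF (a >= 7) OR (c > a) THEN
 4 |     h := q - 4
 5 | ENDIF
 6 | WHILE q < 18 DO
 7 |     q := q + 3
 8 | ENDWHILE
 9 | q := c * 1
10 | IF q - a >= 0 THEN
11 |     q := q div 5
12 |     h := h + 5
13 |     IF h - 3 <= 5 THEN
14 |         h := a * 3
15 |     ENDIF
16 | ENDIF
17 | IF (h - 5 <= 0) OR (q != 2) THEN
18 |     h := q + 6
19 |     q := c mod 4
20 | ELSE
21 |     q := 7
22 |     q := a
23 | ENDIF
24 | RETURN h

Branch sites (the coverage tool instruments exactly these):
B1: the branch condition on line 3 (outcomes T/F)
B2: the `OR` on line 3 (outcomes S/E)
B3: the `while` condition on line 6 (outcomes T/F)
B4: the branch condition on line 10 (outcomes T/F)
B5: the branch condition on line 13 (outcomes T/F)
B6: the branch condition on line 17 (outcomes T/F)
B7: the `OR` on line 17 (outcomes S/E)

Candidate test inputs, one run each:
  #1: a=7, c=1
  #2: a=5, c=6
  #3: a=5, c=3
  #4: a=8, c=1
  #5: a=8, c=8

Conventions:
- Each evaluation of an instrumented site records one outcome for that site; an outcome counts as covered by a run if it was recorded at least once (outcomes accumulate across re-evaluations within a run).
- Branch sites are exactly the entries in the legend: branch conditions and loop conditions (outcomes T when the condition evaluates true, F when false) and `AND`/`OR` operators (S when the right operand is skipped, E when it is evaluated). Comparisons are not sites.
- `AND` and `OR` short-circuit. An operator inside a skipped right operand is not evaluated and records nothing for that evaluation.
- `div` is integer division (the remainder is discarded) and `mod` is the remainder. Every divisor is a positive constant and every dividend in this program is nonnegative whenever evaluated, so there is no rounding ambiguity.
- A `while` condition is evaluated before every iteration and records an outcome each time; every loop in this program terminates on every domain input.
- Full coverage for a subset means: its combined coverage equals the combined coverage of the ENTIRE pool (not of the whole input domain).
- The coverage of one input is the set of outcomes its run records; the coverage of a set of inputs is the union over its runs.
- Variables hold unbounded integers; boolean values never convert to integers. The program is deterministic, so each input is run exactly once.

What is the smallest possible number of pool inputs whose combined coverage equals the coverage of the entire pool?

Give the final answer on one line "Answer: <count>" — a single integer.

test 1 (a=7, c=1) hits B1=T, B2=S, B3=T, B3=F, B4=F, B6=T, B7=S
test 2 (a=5, c=6) hits B1=T, B2=E, B3=T, B3=F, B4=T, B5=T, B6=T, B7=E
test 3 (a=5, c=3) hits B1=F, B2=E, B3=T, B3=F, B4=F, B6=T, B7=S
test 4 (a=8, c=1) hits B1=T, B2=S, B3=T, B3=F, B4=F, B6=T, B7=S
test 5 (a=8, c=8) hits B1=T, B2=S, B3=T, B3=F, B4=T, B5=F, B6=T, B7=E
pool-wide coverage (13 outcomes): B1=T, B1=F, B2=S, B2=E, B3=T, B3=F, B4=T, B4=F, B5=T, B5=F, B6=T, B7=S, B7=E
every size-1 subset falls short of the 13 outcomes (best: 8/13)
every size-2 subset falls short of the 13 outcomes (best: 12/13)
inputs {2, 3, 5} (size 3) cover everything; no size-3 subset with a lexicographically smaller index list covers all 13

Answer: 3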